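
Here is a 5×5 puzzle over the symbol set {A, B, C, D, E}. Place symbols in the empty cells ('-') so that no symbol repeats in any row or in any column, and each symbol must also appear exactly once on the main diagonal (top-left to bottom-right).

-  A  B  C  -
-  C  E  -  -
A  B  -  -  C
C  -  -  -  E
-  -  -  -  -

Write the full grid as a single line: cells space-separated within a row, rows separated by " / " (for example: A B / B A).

(r1,c5): row 1 has {A,B,C}; column 5 has {C,E}, so it must be D.
(r3,c3): row 3 has {A,B,C}; column 3 has {B,E}; the diagonal has {C}, so it must be D.
(r3,c4): row 3 has {A,B,C,D}; column 4 has {C}, so it must be E.
(r4,c2): row 4 has {C,E}; column 2 has {A,B,C}, so it must be D.
(r4,c3): row 4 has {C,D,E}; column 3 has {B,D,E}, so it must be A.
(r4,c4): row 4 has {A,C,D,E}; column 4 has {C,E}; the diagonal has {C,D}, so it must be B.
(r5,c2): row 5 is empty so far; column 2 has {A,B,C,D}, so it must be E.
(r5,c3): row 5 has {E}; column 3 has {A,B,D,E}, so it must be C.
(r5,c5): row 5 has {C,E}; column 5 has {C,D,E}; the diagonal has {B,C,D}, so it must be A.
(r1,c1): row 1 has {A,B,C,D}; column 1 has {A,C}; the diagonal has {A,B,C,D}, so it must be E.
(r2,c5): row 2 has {C,E}; column 5 has {A,C,D,E}, so it must be B.
(r5,c4): row 5 has {A,C,E}; column 4 has {B,C,E}, so it must be D.
(r2,c1): row 2 has {B,C,E}; column 1 has {A,C,E}, so it must be D.
(r2,c4): row 2 has {B,C,D,E}; column 4 has {B,C,D,E}, so it must be A.
(r5,c1): row 5 has {A,C,D,E}; column 1 has {A,C,D,E}, so it must be B.

E A B C D / D C E A B / A B D E C / C D A B E / B E C D A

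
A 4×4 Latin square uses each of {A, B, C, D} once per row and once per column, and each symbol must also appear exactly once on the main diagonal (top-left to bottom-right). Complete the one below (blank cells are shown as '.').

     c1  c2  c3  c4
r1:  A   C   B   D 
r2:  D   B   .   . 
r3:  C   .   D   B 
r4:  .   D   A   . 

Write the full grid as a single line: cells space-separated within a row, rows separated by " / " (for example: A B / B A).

A C B D / D B C A / C A D B / B D A C

(r2,c3) = C
(r2,c4) = A
(r3,c2) = A
(r4,c1) = B
(r4,c4) = C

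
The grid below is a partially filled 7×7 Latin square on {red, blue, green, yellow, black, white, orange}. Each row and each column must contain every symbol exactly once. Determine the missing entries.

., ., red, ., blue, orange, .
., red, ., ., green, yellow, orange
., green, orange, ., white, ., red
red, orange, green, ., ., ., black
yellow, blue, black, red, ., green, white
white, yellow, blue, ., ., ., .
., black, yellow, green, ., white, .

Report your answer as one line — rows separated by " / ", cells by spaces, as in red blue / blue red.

Cell (r1,c2): row 1 has {red,blue,orange}; column 2 has {red,blue,green,yellow,black,orange} → white.
Cell (r2,c3): row 2 has {red,green,yellow,orange}; column 3 has {red,blue,green,yellow,black,orange} → white.
Cell (r4,c5): row 4 has {red,green,black,orange}; column 5 has {blue,green,white} → yellow.
Cell (r4,c6): row 4 has {red,green,yellow,black,orange}; column 6 has {green,yellow,white,orange} → blue.
Cell (r5,c5): row 5 has {red,blue,green,yellow,black,white}; column 5 has {blue,green,yellow,white} → orange.
Cell (r6,c7): row 6 has {blue,yellow,white}; column 7 has {red,black,white,orange} → green.
Cell (r7,c5): row 7 has {green,yellow,black,white}; column 5 has {blue,green,yellow,white,orange} → red.
Cell (r7,c7): row 7 has {red,green,yellow,black,white}; column 7 has {red,green,black,white,orange} → blue.
Cell (r1,c7): row 1 has {red,blue,white,orange}; column 7 has {red,blue,green,black,white,orange} → yellow.
Cell (r3,c6): row 3 has {red,green,white,orange}; column 6 has {blue,green,yellow,white,orange} → black.
Cell (r4,c4): row 4 has {red,blue,green,yellow,black,orange}; column 4 has {red,green} → white.
Cell (r6,c5): row 6 has {blue,green,yellow,white}; column 5 has {red,blue,green,yellow,white,orange} → black.
Cell (r6,c6): row 6 has {blue,green,yellow,black,white}; column 6 has {blue,green,yellow,black,white,orange} → red.
Cell (r7,c1): row 7 has {red,blue,green,yellow,black,white}; column 1 has {red,yellow,white} → orange.
Cell (r1,c4): row 1 has {red,blue,yellow,white,orange}; column 4 has {red,green,white} → black.
Cell (r2,c4): row 2 has {red,green,yellow,white,orange}; column 4 has {red,green,black,white} → blue.
Cell (r3,c1): row 3 has {red,green,black,white,orange}; column 1 has {red,yellow,white,orange} → blue.
Cell (r3,c4): row 3 has {red,blue,green,black,white,orange}; column 4 has {red,blue,green,black,white} → yellow.
Cell (r6,c4): row 6 has {red,blue,green,yellow,black,white}; column 4 has {red,blue,green,yellow,black,white} → orange.
Cell (r1,c1): row 1 has {red,blue,yellow,black,white,orange}; column 1 has {red,blue,yellow,white,orange} → green.
Cell (r2,c1): row 2 has {red,blue,green,yellow,white,orange}; column 1 has {red,blue,green,yellow,white,orange} → black.

green white red black blue orange yellow / black red white blue green yellow orange / blue green orange yellow white black red / red orange green white yellow blue black / yellow blue black red orange green white / white yellow blue orange black red green / orange black yellow green red white blue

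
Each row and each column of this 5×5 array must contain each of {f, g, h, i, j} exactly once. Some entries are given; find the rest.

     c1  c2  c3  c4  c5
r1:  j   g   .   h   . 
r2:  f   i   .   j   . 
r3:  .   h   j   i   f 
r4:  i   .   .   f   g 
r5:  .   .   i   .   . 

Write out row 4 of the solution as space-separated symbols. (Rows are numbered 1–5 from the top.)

Cell (r1,c3): row 1 has {g,h,j}; column 3 has {i,j} → f.
Cell (r1,c5): row 1 has {f,g,h,j}; column 5 has {f,g} → i.
Cell (r2,c5): row 2 has {f,i,j}; column 5 has {f,g,i} → h.
Cell (r3,c1): row 3 has {f,h,i,j}; column 1 has {f,i,j} → g.
Cell (r4,c2): row 4 has {f,g,i}; column 2 has {g,h,i} → j.
Cell (r4,c3): row 4 has {f,g,i,j}; column 3 has {f,i,j} → h.

i j h f g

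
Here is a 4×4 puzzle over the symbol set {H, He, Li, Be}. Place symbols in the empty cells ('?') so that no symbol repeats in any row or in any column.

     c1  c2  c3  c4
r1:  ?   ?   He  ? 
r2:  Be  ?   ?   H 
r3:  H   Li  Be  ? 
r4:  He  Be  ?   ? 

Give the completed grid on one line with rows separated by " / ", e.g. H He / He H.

Li H He Be / Be He Li H / H Li Be He / He Be H Li

(r1,c1) = Li
(r1,c2) = H
(r1,c4) = Be
(r2,c2) = He
(r2,c3) = Li
(r3,c4) = He
(r4,c3) = H
(r4,c4) = Li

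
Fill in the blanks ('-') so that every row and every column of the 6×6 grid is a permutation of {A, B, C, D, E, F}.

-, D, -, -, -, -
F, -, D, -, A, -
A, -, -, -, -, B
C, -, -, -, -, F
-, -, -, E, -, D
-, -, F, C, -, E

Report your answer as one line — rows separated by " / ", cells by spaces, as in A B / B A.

E D B F C A / F E D B A C / A F C D E B / C B E A D F / B C A E F D / D A F C B E

At row 2, column 4: row 2 has {A,D,F}; column 4 has {C,E}; that leaves B.
At row 2, column 6: row 2 has {A,B,D,F}; column 6 has {B,D,E,F}; that leaves C.
At row 5, column 1: row 5 has {D,E}; column 1 has {A,C,F}; that leaves B.
At row 6, column 1: row 6 has {C,E,F}; column 1 has {A,B,C,F}; that leaves D.
At row 6, column 5: row 6 has {C,D,E,F}; column 5 has {A}; that leaves B.
At row 1, column 1: row 1 has {D}; column 1 has {A,B,C,D,F}; that leaves E.
At row 1, column 6: row 1 has {D,E}; column 6 has {B,C,D,E,F}; that leaves A.
At row 2, column 2: row 2 has {A,B,C,D,F}; column 2 has {D}; that leaves E.
At row 6, column 2: row 6 has {B,C,D,E,F}; column 2 has {D,E}; that leaves A.
At row 1, column 4: row 1 has {A,D,E}; column 4 has {B,C,E}; that leaves F.
At row 1, column 5: row 1 has {A,D,E,F}; column 5 has {A,B}; that leaves C.
At row 3, column 4: row 3 has {A,B}; column 4 has {B,C,E,F}; that leaves D.
At row 4, column 2: row 4 has {C,F}; column 2 has {A,D,E}; that leaves B.
At row 4, column 4: row 4 has {B,C,F}; column 4 has {B,C,D,E,F}; that leaves A.
At row 5, column 5: row 5 has {B,D,E}; column 5 has {A,B,C}; that leaves F.
At row 1, column 3: row 1 has {A,C,D,E,F}; column 3 has {D,F}; that leaves B.
At row 3, column 5: row 3 has {A,B,D}; column 5 has {A,B,C,F}; that leaves E.
At row 4, column 3: row 4 has {A,B,C,F}; column 3 has {B,D,F}; that leaves E.
At row 4, column 5: row 4 has {A,B,C,E,F}; column 5 has {A,B,C,E,F}; that leaves D.
At row 5, column 2: row 5 has {B,D,E,F}; column 2 has {A,B,D,E}; that leaves C.
At row 5, column 3: row 5 has {B,C,D,E,F}; column 3 has {B,D,E,F}; that leaves A.
At row 3, column 2: row 3 has {A,B,D,E}; column 2 has {A,B,C,D,E}; that leaves F.
At row 3, column 3: row 3 has {A,B,D,E,F}; column 3 has {A,B,D,E,F}; that leaves C.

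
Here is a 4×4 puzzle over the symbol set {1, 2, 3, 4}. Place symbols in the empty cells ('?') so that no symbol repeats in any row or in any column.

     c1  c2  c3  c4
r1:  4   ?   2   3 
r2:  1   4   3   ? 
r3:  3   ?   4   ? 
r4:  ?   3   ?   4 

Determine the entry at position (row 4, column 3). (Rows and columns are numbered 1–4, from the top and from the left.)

1

At row 1, column 2: row 1 has {2,3,4}; column 2 has {3,4}; that leaves 1.
At row 2, column 4: row 2 has {1,3,4}; column 4 has {3,4}; that leaves 2.
At row 3, column 2: row 3 has {3,4}; column 2 has {1,3,4}; that leaves 2.
At row 3, column 4: row 3 has {2,3,4}; column 4 has {2,3,4}; that leaves 1.
At row 4, column 1: row 4 has {3,4}; column 1 has {1,3,4}; that leaves 2.
At row 4, column 3: row 4 has {2,3,4}; column 3 has {2,3,4}; that leaves 1.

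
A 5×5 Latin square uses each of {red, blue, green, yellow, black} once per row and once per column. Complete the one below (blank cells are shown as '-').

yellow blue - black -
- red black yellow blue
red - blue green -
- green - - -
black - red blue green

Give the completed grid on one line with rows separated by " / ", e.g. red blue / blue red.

yellow blue green black red / green red black yellow blue / red black blue green yellow / blue green yellow red black / black yellow red blue green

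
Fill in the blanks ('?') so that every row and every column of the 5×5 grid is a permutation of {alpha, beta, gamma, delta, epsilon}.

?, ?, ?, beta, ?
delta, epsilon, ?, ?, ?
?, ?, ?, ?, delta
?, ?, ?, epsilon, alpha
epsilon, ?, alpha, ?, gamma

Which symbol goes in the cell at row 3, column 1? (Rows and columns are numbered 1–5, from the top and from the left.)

(r1,c5) = epsilon
(r2,c5) = beta
(r5,c4) = delta
(r2,c3) = gamma
(r2,c4) = alpha
(r3,c4) = gamma
(r5,c2) = beta
(r1,c3) = delta
(r3,c2) = alpha
(r4,c3) = beta
(r1,c2) = gamma
(r3,c1) = beta

beta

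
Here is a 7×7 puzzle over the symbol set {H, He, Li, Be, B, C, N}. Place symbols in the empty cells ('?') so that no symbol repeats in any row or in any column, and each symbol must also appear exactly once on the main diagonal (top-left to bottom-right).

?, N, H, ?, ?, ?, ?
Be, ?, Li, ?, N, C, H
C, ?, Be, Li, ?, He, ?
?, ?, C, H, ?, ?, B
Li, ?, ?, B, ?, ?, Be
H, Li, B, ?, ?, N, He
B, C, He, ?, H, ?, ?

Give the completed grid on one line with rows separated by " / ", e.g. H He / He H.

He N H Be Li B C / Be B Li He N C H / C H Be Li B He N / N Be C H He Li B / Li He N B C H Be / H Li B C Be N He / B C He N H Be Li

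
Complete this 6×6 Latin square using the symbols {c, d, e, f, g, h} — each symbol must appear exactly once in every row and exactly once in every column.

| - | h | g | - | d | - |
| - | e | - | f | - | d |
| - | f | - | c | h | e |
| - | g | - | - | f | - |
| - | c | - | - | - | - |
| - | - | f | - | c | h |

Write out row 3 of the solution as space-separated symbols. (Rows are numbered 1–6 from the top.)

g f d c h e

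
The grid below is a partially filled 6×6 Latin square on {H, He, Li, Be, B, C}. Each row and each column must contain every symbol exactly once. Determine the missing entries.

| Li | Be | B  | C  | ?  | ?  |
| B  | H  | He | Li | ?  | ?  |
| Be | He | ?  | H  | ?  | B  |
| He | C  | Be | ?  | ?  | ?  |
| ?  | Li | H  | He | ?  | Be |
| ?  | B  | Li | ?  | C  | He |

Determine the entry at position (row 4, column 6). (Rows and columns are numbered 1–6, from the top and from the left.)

Li

At row 1, column 6: row 1 has {Li,Be,B,C}; column 6 has {He,Be,B}; that leaves H.
At row 2, column 5: row 2 has {H,He,Li,B}; column 5 has {C}; that leaves Be.
At row 2, column 6: row 2 has {H,He,Li,Be,B}; column 6 has {H,He,Be,B}; that leaves C.
At row 3, column 3: row 3 has {H,He,Be,B}; column 3 has {H,He,Li,Be,B}; that leaves C.
At row 3, column 5: row 3 has {H,He,Be,B,C}; column 5 has {Be,C}; that leaves Li.
At row 4, column 4: row 4 has {He,Be,C}; column 4 has {H,He,Li,C}; that leaves B.
At row 4, column 5: row 4 has {He,Be,B,C}; column 5 has {Li,Be,C}; that leaves H.
At row 4, column 6: row 4 has {H,He,Be,B,C}; column 6 has {H,He,Be,B,C}; that leaves Li.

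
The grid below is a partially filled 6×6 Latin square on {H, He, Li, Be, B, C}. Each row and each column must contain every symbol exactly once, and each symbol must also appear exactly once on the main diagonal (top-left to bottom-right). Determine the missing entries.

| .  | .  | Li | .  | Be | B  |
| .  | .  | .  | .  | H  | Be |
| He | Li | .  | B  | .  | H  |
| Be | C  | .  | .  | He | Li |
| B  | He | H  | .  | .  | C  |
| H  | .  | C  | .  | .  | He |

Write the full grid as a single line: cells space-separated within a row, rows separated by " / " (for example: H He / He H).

C H Li He Be B / Li B He C H Be / He Li Be B C H / Be C B H He Li / B He H Be Li C / H Be C Li B He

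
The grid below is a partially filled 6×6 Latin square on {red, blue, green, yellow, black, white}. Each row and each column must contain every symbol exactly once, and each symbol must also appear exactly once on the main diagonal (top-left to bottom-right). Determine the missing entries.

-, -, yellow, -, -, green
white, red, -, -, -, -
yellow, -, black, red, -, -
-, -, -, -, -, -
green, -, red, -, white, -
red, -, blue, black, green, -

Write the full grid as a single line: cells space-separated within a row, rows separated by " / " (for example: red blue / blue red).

blue black yellow white red green / white red green yellow black blue / yellow green black red blue white / black blue white green yellow red / green yellow red blue white black / red white blue black green yellow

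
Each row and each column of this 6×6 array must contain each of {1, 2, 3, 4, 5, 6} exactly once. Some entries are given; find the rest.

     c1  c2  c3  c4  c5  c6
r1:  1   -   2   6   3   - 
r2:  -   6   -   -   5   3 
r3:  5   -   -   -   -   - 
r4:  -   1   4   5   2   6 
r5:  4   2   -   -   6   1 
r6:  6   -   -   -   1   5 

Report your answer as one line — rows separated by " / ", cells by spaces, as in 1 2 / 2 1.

At row 1, column 6: row 1 has {1,2,3,6}; column 6 has {1,3,5,6}; that leaves 4.
At row 2, column 1: row 2 has {3,5,6}; column 1 has {1,4,5,6}; that leaves 2.
At row 2, column 3: row 2 has {2,3,5,6}; column 3 has {2,4}; that leaves 1.
At row 2, column 4: row 2 has {1,2,3,5,6}; column 4 has {5,6}; that leaves 4.
At row 3, column 5: row 3 has {5}; column 5 has {1,2,3,5,6}; that leaves 4.
At row 3, column 6: row 3 has {4,5}; column 6 has {1,3,4,5,6}; that leaves 2.
At row 4, column 1: row 4 has {1,2,4,5,6}; column 1 has {1,2,4,5,6}; that leaves 3.
At row 5, column 4: row 5 has {1,2,4,6}; column 4 has {4,5,6}; that leaves 3.
At row 6, column 3: row 6 has {1,5,6}; column 3 has {1,2,4}; that leaves 3.
At row 6, column 4: row 6 has {1,3,5,6}; column 4 has {3,4,5,6}; that leaves 2.
At row 1, column 2: row 1 has {1,2,3,4,6}; column 2 has {1,2,6}; that leaves 5.
At row 3, column 2: row 3 has {2,4,5}; column 2 has {1,2,5,6}; that leaves 3.
At row 3, column 3: row 3 has {2,3,4,5}; column 3 has {1,2,3,4}; that leaves 6.
At row 3, column 4: row 3 has {2,3,4,5,6}; column 4 has {2,3,4,5,6}; that leaves 1.
At row 5, column 3: row 5 has {1,2,3,4,6}; column 3 has {1,2,3,4,6}; that leaves 5.
At row 6, column 2: row 6 has {1,2,3,5,6}; column 2 has {1,2,3,5,6}; that leaves 4.

1 5 2 6 3 4 / 2 6 1 4 5 3 / 5 3 6 1 4 2 / 3 1 4 5 2 6 / 4 2 5 3 6 1 / 6 4 3 2 1 5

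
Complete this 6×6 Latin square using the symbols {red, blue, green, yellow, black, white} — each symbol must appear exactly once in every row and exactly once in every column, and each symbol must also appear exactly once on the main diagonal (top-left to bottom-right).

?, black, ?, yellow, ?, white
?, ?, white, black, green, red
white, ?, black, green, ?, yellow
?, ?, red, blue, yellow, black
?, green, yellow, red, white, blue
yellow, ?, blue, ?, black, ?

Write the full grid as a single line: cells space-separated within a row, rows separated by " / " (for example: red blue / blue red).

red black green yellow blue white / blue yellow white black green red / white blue black green red yellow / green white red blue yellow black / black green yellow red white blue / yellow red blue white black green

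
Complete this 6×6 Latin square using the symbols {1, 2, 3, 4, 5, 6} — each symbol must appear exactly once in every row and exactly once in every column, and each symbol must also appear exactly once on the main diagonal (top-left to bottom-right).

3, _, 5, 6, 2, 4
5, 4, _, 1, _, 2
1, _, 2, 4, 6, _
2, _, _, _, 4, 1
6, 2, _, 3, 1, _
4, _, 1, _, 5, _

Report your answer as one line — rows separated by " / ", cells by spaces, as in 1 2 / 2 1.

row 1 has {2,3,4,5,6}; column 2 has {2,4} — only 1 is left for (r1,c2).
row 2 has {1,2,4,5}; column 5 has {1,2,4,5,6} — only 3 is left for (r2,c5).
row 4 has {1,2,4}; column 4 has {1,3,4,6}; the diagonal has {1,2,3,4} — only 5 is left for (r4,c4).
row 5 has {1,2,3,6}; column 3 has {1,2,5} — only 4 is left for (r5,c3).
row 5 has {1,2,3,4,6}; column 6 has {1,2,4} — only 5 is left for (r5,c6).
row 6 has {1,4,5}; column 4 has {1,3,4,5,6} — only 2 is left for (r6,c4).
row 6 has {1,2,4,5}; column 6 has {1,2,4,5}; the diagonal has {1,2,3,4,5} — only 6 is left for (r6,c6).
row 2 has {1,2,3,4,5}; column 3 has {1,2,4,5} — only 6 is left for (r2,c3).
row 3 has {1,2,4,6}; column 6 has {1,2,4,5,6} — only 3 is left for (r3,c6).
row 4 has {1,2,4,5}; column 3 has {1,2,4,5,6} — only 3 is left for (r4,c3).
row 6 has {1,2,4,5,6}; column 2 has {1,2,4} — only 3 is left for (r6,c2).
row 3 has {1,2,3,4,6}; column 2 has {1,2,3,4} — only 5 is left for (r3,c2).
row 4 has {1,2,3,4,5}; column 2 has {1,2,3,4,5} — only 6 is left for (r4,c2).

3 1 5 6 2 4 / 5 4 6 1 3 2 / 1 5 2 4 6 3 / 2 6 3 5 4 1 / 6 2 4 3 1 5 / 4 3 1 2 5 6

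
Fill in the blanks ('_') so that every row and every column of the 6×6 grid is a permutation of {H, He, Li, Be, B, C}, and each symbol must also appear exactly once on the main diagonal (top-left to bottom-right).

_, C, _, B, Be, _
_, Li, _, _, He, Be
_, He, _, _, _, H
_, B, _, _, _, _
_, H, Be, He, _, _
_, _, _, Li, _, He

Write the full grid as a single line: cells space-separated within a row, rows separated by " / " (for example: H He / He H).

H C He B Be Li / B Li C H He Be / Be He B C Li H / He B Li Be H C / Li H Be He C B / C Be H Li B He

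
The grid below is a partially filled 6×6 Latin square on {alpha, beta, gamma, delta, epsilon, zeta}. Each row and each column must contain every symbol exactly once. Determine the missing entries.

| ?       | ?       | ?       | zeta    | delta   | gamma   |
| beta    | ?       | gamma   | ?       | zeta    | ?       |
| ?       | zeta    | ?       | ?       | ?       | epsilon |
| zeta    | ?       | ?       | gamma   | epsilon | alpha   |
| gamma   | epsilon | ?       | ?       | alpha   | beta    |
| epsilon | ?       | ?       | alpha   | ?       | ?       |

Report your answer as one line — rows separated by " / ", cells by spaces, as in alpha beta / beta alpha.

alpha beta epsilon zeta delta gamma / beta alpha gamma epsilon zeta delta / delta zeta alpha beta gamma epsilon / zeta delta beta gamma epsilon alpha / gamma epsilon zeta delta alpha beta / epsilon gamma delta alpha beta zeta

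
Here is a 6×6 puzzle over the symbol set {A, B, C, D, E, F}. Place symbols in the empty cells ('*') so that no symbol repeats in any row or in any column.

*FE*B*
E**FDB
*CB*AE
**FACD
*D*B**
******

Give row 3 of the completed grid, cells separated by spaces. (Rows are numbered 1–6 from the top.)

F C B D A E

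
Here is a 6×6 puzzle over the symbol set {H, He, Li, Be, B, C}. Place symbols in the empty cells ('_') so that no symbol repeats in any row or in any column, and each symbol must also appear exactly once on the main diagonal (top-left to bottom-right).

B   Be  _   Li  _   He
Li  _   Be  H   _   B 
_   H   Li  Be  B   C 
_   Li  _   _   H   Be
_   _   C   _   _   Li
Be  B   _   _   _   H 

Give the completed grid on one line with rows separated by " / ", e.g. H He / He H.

B Be H Li C He / Li C Be H He B / He H Li Be B C / C Li B He H Be / H He C B Be Li / Be B He C Li H

Cell (r1,c3): row 1 has {He,Li,Be,B}; column 3 has {Li,Be,C} → H.
Cell (r1,c5): row 1 has {H,He,Li,Be,B}; column 5 has {H,B} → C.
Cell (r2,c5): row 2 has {H,Li,Be,B}; column 5 has {H,B,C} → He.
Cell (r3,c1): row 3 has {H,Li,Be,B,C}; column 1 has {Li,Be,B} → He.
Cell (r4,c1): row 4 has {H,Li,Be}; column 1 has {He,Li,Be,B} → C.
Cell (r4,c4): row 4 has {H,Li,Be,C}; column 4 has {H,Li,Be}; the diagonal has {H,Li,B} → He.
Cell (r5,c1): row 5 has {Li,C}; column 1 has {He,Li,Be,B,C} → H.
Cell (r5,c2): row 5 has {H,Li,C}; column 2 has {H,Li,Be,B} → He.
Cell (r5,c4): row 5 has {H,He,Li,C}; column 4 has {H,He,Li,Be} → B.
Cell (r5,c5): row 5 has {H,He,Li,B,C}; column 5 has {H,He,B,C}; the diagonal has {H,He,Li,B} → Be.
Cell (r6,c3): row 6 has {H,Be,B}; column 3 has {H,Li,Be,C} → He.
Cell (r6,c4): row 6 has {H,He,Be,B}; column 4 has {H,He,Li,Be,B} → C.
Cell (r6,c5): row 6 has {H,He,Be,B,C}; column 5 has {H,He,Be,B,C} → Li.
Cell (r2,c2): row 2 has {H,He,Li,Be,B}; column 2 has {H,He,Li,Be,B}; the diagonal has {H,He,Li,Be,B} → C.
Cell (r4,c3): row 4 has {H,He,Li,Be,C}; column 3 has {H,He,Li,Be,C} → B.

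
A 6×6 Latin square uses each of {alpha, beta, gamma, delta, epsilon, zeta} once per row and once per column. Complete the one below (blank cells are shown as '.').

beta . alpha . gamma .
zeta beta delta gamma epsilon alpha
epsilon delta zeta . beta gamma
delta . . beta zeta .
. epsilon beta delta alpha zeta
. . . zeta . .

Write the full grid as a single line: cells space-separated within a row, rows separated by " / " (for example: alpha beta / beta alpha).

beta zeta alpha epsilon gamma delta / zeta beta delta gamma epsilon alpha / epsilon delta zeta alpha beta gamma / delta alpha gamma beta zeta epsilon / gamma epsilon beta delta alpha zeta / alpha gamma epsilon zeta delta beta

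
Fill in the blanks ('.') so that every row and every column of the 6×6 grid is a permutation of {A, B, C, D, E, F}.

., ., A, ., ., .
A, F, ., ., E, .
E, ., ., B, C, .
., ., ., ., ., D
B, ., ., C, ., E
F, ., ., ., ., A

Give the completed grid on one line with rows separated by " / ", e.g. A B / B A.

D E A F B C / A F C D E B / E A D B C F / C B E A F D / B D F C A E / F C B E D A

(r2,c4) = D
(r3,c6) = F
(r4,c1) = C
(r6,c4) = E
(r1,c1) = D
(r1,c4) = F
(r1,c5) = B
(r1,c6) = C
(r2,c6) = B
(r3,c3) = D
(r4,c4) = A
(r4,c5) = F
(r5,c3) = F
(r6,c5) = D
(r1,c2) = E
(r2,c3) = C
(r3,c2) = A
(r4,c2) = B
(r4,c3) = E
(r5,c2) = D
(r5,c5) = A
(r6,c2) = C
(r6,c3) = B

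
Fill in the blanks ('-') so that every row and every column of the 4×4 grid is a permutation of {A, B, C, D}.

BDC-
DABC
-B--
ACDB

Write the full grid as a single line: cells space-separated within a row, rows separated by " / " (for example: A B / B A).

B D C A / D A B C / C B A D / A C D B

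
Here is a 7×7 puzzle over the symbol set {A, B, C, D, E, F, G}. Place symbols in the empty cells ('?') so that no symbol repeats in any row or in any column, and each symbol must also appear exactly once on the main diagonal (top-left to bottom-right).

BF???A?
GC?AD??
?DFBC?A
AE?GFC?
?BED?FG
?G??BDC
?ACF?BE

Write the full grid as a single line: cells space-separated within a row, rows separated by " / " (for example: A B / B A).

B F G C E A D / G C B A D E F / E D F B C G A / A E D G F C B / C B E D A F G / F G A E B D C / D A C F G B E

(r1,c7) = D
(r2,c3) = B
(r2,c6) = E
(r2,c7) = F
(r3,c1) = E
(r3,c6) = G
(r4,c3) = D
(r4,c7) = B
(r5,c1) = C
(r5,c5) = A
(r6,c1) = F
(r6,c3) = A
(r6,c4) = E
(r7,c1) = D
(r7,c5) = G
(r1,c3) = G
(r1,c4) = C
(r1,c5) = E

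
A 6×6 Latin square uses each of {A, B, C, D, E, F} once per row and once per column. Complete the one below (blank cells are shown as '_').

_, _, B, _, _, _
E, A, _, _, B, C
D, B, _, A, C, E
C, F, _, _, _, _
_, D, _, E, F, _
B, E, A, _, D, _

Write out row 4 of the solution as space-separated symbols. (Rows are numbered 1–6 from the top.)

C F E B A D

(r1,c2): row 1 has {B}; column 2 has {A,B,D,E,F}, so it must be C.
(r3,c3): row 3 has {A,B,C,D,E}; column 3 has {A,B}, so it must be F.
(r5,c1): row 5 has {D,E,F}; column 1 has {B,C,D,E}, so it must be A.
(r5,c3): row 5 has {A,D,E,F}; column 3 has {A,B,F}, so it must be C.
(r5,c6): row 5 has {A,C,D,E,F}; column 6 has {C,E}, so it must be B.
(r6,c6): row 6 has {A,B,D,E}; column 6 has {B,C,E}, so it must be F.
(r1,c1): row 1 has {B,C}; column 1 has {A,B,C,D,E}, so it must be F.
(r1,c4): row 1 has {B,C,F}; column 4 has {A,E}, so it must be D.
(r1,c6): row 1 has {B,C,D,F}; column 6 has {B,C,E,F}, so it must be A.
(r2,c3): row 2 has {A,B,C,E}; column 3 has {A,B,C,F}, so it must be D.
(r2,c4): row 2 has {A,B,C,D,E}; column 4 has {A,D,E}, so it must be F.
(r4,c3): row 4 has {C,F}; column 3 has {A,B,C,D,F}, so it must be E.
(r4,c4): row 4 has {C,E,F}; column 4 has {A,D,E,F}, so it must be B.
(r4,c5): row 4 has {B,C,E,F}; column 5 has {B,C,D,F}, so it must be A.
(r4,c6): row 4 has {A,B,C,E,F}; column 6 has {A,B,C,E,F}, so it must be D.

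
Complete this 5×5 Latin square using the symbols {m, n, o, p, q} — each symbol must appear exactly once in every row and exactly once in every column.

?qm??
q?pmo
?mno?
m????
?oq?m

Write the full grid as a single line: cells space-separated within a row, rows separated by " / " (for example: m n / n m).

o q m n p / q n p m o / p m n o q / m p o q n / n o q p m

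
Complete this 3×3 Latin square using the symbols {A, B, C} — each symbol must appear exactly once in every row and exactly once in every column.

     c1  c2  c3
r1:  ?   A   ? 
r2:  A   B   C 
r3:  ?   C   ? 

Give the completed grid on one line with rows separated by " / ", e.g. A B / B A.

C A B / A B C / B C A

(r1,c3) = B
(r3,c1) = B
(r3,c3) = A
(r1,c1) = C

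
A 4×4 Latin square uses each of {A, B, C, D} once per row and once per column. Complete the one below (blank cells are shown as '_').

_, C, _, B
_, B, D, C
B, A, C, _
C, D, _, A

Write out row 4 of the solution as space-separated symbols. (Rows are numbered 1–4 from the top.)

(r1,c3): row 1 has {B,C}; column 3 has {C,D}, so it must be A.
(r2,c1): row 2 has {B,C,D}; column 1 has {B,C}, so it must be A.
(r3,c4): row 3 has {A,B,C}; column 4 has {A,B,C}, so it must be D.
(r4,c3): row 4 has {A,C,D}; column 3 has {A,C,D}, so it must be B.

C D B A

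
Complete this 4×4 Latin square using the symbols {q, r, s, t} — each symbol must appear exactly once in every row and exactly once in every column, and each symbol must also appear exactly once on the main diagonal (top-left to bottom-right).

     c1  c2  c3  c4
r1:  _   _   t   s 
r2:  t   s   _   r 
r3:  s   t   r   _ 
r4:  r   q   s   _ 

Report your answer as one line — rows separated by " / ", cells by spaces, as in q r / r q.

(r1,c1) = q
(r1,c2) = r
(r2,c3) = q
(r3,c4) = q
(r4,c4) = t

q r t s / t s q r / s t r q / r q s t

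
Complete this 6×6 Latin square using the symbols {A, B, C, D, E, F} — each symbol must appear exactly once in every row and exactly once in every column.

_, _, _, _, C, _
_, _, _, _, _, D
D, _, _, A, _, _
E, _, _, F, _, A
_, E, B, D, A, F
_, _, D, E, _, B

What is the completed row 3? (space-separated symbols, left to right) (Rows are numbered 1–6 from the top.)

D F E A B C

(r1,c4) = B
(r1,c6) = E
(r2,c4) = C
(r3,c6) = C
(r4,c3) = C
(r5,c1) = C
(r6,c5) = F
(r6,c1) = A
(r6,c2) = C
(r1,c1) = F
(r1,c3) = A
(r2,c1) = B
(r2,c5) = E
(r3,c5) = B
(r4,c5) = D
(r1,c2) = D
(r2,c3) = F
(r3,c2) = F
(r3,c3) = E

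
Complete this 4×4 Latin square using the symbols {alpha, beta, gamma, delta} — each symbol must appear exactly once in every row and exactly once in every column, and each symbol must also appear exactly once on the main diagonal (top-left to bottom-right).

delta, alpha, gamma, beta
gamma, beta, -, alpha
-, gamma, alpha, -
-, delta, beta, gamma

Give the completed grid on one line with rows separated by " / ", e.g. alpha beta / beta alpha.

delta alpha gamma beta / gamma beta delta alpha / beta gamma alpha delta / alpha delta beta gamma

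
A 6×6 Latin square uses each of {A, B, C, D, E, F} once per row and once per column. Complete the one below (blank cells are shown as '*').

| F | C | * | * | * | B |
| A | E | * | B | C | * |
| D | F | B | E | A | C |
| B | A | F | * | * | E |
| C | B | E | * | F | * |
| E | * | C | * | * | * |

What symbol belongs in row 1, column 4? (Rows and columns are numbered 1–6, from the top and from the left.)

D

row 2 has {A,B,C,E}; column 3 has {B,C,E,F} — only D is left for (r2,c3).
row 2 has {A,B,C,D,E}; column 6 has {B,C,E} — only F is left for (r2,c6).
row 4 has {A,B,E,F}; column 5 has {A,C,F} — only D is left for (r4,c5).
row 6 has {C,E}; column 2 has {A,B,C,E,F} — only D is left for (r6,c2).
row 6 has {C,D,E}; column 5 has {A,C,D,F} — only B is left for (r6,c5).
row 6 has {B,C,D,E}; column 6 has {B,C,E,F} — only A is left for (r6,c6).
row 1 has {B,C,F}; column 3 has {B,C,D,E,F} — only A is left for (r1,c3).
row 1 has {A,B,C,F}; column 4 has {B,E} — only D is left for (r1,c4).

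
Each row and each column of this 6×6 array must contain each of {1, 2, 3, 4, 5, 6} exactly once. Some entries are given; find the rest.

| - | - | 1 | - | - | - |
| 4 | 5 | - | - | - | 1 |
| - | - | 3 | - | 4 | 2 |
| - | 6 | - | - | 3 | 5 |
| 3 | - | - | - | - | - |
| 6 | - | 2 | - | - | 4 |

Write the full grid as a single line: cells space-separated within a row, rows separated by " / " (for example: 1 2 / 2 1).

2 4 1 5 6 3 / 4 5 6 3 2 1 / 5 1 3 6 4 2 / 1 6 4 2 3 5 / 3 2 5 4 1 6 / 6 3 2 1 5 4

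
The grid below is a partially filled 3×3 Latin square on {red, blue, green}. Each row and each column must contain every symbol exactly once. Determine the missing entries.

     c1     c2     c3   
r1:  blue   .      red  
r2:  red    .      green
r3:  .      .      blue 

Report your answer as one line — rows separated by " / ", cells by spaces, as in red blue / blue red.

(r1,c2): row 1 has {red,blue}; column 2 is empty so far, so it must be green.
(r2,c2): row 2 has {red,green}; column 2 has {green}, so it must be blue.
(r3,c1): row 3 has {blue}; column 1 has {red,blue}, so it must be green.
(r3,c2): row 3 has {blue,green}; column 2 has {blue,green}, so it must be red.

blue green red / red blue green / green red blue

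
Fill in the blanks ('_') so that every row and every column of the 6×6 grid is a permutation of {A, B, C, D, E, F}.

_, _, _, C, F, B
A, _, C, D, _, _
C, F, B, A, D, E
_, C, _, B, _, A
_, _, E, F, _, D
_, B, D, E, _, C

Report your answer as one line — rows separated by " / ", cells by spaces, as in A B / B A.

row 1 has {B,C,F}; column 3 has {B,C,D,E} — only A is left for (r1,c3).
row 2 has {A,C,D}; column 2 has {B,C,F} — only E is left for (r2,c2).
row 2 has {A,C,D,E}; column 5 has {D,F} — only B is left for (r2,c5).
row 2 has {A,B,C,D,E}; column 6 has {A,B,C,D,E} — only F is left for (r2,c6).
row 4 has {A,B,C}; column 3 has {A,B,C,D,E} — only F is left for (r4,c3).
row 4 has {A,B,C,F}; column 5 has {B,D,F} — only E is left for (r4,c5).
row 5 has {D,E,F}; column 1 has {A,C} — only B is left for (r5,c1).
row 5 has {B,D,E,F}; column 2 has {B,C,E,F} — only A is left for (r5,c2).
row 5 has {A,B,D,E,F}; column 5 has {B,D,E,F} — only C is left for (r5,c5).
row 6 has {B,C,D,E}; column 1 has {A,B,C} — only F is left for (r6,c1).
row 6 has {B,C,D,E,F}; column 5 has {B,C,D,E,F} — only A is left for (r6,c5).
row 1 has {A,B,C,F}; column 2 has {A,B,C,E,F} — only D is left for (r1,c2).
row 4 has {A,B,C,E,F}; column 1 has {A,B,C,F} — only D is left for (r4,c1).
row 1 has {A,B,C,D,F}; column 1 has {A,B,C,D,F} — only E is left for (r1,c1).

E D A C F B / A E C D B F / C F B A D E / D C F B E A / B A E F C D / F B D E A C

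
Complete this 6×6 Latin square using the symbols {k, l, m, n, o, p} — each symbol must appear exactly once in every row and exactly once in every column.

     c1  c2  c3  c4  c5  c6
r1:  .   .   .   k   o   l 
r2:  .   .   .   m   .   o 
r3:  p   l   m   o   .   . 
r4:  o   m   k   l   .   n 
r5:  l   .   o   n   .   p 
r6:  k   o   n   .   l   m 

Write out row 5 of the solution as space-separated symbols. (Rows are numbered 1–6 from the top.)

l k o n m p

row 1 has {k,l,o}; column 3 has {k,m,n,o} — only p is left for (r1,c3).
row 2 has {m,o}; column 1 has {k,l,o,p} — only n is left for (r2,c1).
row 2 has {m,n,o}; column 3 has {k,m,n,o,p} — only l is left for (r2,c3).
row 3 has {l,m,o,p}; column 6 has {l,m,n,o,p} — only k is left for (r3,c6).
row 4 has {k,l,m,n,o}; column 5 has {l,o} — only p is left for (r4,c5).
row 5 has {l,n,o,p}; column 2 has {l,m,o} — only k is left for (r5,c2).
row 5 has {k,l,n,o,p}; column 5 has {l,o,p} — only m is left for (r5,c5).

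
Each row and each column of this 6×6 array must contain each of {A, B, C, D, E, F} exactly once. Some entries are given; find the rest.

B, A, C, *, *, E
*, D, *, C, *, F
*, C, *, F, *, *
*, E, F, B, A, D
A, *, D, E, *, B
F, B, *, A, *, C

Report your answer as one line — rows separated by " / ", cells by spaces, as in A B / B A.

(r1,c4) = D
(r1,c5) = F
(r2,c1) = E
(r2,c5) = B
(r3,c1) = D
(r3,c5) = E
(r3,c6) = A
(r4,c1) = C
(r5,c2) = F
(r5,c5) = C
(r6,c3) = E
(r6,c5) = D
(r2,c3) = A
(r3,c3) = B

B A C D F E / E D A C B F / D C B F E A / C E F B A D / A F D E C B / F B E A D C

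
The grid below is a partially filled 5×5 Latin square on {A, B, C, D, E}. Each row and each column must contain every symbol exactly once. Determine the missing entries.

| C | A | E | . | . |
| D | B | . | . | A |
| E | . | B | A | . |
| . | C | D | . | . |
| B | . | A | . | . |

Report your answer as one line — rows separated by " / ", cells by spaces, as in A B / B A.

C A E D B / D B C E A / E D B A C / A C D B E / B E A C D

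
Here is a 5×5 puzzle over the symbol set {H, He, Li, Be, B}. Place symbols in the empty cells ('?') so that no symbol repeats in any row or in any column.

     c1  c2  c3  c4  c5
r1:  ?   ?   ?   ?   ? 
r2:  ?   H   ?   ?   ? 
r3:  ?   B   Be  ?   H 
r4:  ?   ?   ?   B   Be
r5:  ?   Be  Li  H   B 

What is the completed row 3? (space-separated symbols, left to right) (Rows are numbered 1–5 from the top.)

Li B Be He H

Cell (r5,c1): row 5 has {H,Li,Be,B}; column 1 is empty so far → He.
Cell (r3,c1): row 3 has {H,Be,B}; column 1 has {He} → Li.
Cell (r3,c4): row 3 has {H,Li,Be,B}; column 4 has {H,B} → He.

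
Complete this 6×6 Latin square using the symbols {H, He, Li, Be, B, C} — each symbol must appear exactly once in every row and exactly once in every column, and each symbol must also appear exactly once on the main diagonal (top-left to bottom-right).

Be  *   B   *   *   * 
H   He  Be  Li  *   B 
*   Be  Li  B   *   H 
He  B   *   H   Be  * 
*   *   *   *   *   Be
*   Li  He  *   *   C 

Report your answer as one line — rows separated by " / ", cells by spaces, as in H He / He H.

Be H B C Li He / H He Be Li C B / C Be Li B He H / He B C H Be Li / Li C H He B Be / B Li He Be H C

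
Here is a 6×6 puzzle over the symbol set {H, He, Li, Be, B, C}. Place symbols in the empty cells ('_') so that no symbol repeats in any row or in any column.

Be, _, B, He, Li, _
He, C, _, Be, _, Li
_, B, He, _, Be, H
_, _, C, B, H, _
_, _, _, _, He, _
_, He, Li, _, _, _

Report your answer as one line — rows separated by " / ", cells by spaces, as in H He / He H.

Be H B He Li C / He C H Be B Li / C B He Li Be H / Li Be C B H He / H Li Be C He B / B He Li H C Be

(r1,c2): row 1 has {He,Li,Be,B}; column 2 has {He,B,C}, so it must be H.
(r1,c6): row 1 has {H,He,Li,Be,B}; column 6 has {H,Li}, so it must be C.
(r2,c3): row 2 has {He,Li,Be,C}; column 3 has {He,Li,B,C}, so it must be H.
(r2,c5): row 2 has {H,He,Li,Be,C}; column 5 has {H,He,Li,Be}, so it must be B.
(r4,c1): row 4 has {H,B,C}; column 1 has {He,Be}, so it must be Li.
(r4,c2): row 4 has {H,Li,B,C}; column 2 has {H,He,B,C}, so it must be Be.
(r4,c6): row 4 has {H,Li,Be,B,C}; column 6 has {H,Li,C}, so it must be He.
(r5,c2): row 5 has {He}; column 2 has {H,He,Be,B,C}, so it must be Li.
(r5,c3): row 5 has {He,Li}; column 3 has {H,He,Li,B,C}, so it must be Be.
(r5,c6): row 5 has {He,Li,Be}; column 6 has {H,He,Li,C}, so it must be B.
(r6,c5): row 6 has {He,Li}; column 5 has {H,He,Li,Be,B}, so it must be C.
(r6,c6): row 6 has {He,Li,C}; column 6 has {H,He,Li,B,C}, so it must be Be.
(r3,c1): row 3 has {H,He,Be,B}; column 1 has {He,Li,Be}, so it must be C.
(r3,c4): row 3 has {H,He,Be,B,C}; column 4 has {He,Be,B}, so it must be Li.
(r5,c1): row 5 has {He,Li,Be,B}; column 1 has {He,Li,Be,C}, so it must be H.
(r5,c4): row 5 has {H,He,Li,Be,B}; column 4 has {He,Li,Be,B}, so it must be C.
(r6,c1): row 6 has {He,Li,Be,C}; column 1 has {H,He,Li,Be,C}, so it must be B.
(r6,c4): row 6 has {He,Li,Be,B,C}; column 4 has {He,Li,Be,B,C}, so it must be H.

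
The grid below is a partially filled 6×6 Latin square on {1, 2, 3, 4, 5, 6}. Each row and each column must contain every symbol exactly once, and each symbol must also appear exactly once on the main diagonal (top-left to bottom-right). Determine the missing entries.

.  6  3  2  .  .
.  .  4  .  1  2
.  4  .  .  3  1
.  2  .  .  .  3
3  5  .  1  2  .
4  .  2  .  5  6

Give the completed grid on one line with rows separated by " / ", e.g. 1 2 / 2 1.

1 6 3 2 4 5 / 6 3 4 5 1 2 / 2 4 5 6 3 1 / 5 2 1 4 6 3 / 3 5 6 1 2 4 / 4 1 2 3 5 6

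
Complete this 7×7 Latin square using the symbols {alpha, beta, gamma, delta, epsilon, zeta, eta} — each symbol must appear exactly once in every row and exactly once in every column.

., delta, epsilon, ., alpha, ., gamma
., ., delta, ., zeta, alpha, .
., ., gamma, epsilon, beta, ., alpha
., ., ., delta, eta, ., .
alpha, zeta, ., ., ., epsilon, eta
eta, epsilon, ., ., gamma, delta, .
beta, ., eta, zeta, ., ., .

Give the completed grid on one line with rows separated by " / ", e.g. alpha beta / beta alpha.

zeta delta epsilon beta alpha eta gamma / gamma beta delta eta zeta alpha epsilon / delta eta gamma epsilon beta zeta alpha / epsilon gamma alpha delta eta beta zeta / alpha zeta beta gamma delta epsilon eta / eta epsilon zeta alpha gamma delta beta / beta alpha eta zeta epsilon gamma delta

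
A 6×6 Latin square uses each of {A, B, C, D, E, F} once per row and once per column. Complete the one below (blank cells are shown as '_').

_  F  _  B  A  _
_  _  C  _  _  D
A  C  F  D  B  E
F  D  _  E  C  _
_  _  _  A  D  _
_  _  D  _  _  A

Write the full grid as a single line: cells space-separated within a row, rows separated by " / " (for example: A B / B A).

D F E B A C / B A C F E D / A C F D B E / F D A E C B / C E B A D F / E B D C F A

(r1,c3) = E
(r1,c6) = C
(r2,c4) = F
(r2,c5) = E
(r4,c6) = B
(r5,c3) = B
(r5,c6) = F
(r6,c4) = C
(r6,c5) = F
(r1,c1) = D
(r2,c1) = B
(r2,c2) = A
(r4,c3) = A
(r5,c2) = E
(r6,c1) = E
(r6,c2) = B
(r5,c1) = C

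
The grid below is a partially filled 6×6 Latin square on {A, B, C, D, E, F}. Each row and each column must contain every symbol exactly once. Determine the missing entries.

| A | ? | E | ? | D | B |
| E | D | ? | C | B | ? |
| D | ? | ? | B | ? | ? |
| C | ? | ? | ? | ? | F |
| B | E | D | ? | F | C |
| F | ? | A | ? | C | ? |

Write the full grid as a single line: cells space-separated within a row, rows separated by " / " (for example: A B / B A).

A C E F D B / E D F C B A / D F C B A E / C A B D E F / B E D A F C / F B A E C D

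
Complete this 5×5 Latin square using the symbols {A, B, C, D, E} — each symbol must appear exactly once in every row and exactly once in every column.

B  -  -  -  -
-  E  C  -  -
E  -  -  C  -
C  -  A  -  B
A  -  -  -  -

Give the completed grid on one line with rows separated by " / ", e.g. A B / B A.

B C D A E / D E C B A / E A B C D / C D A E B / A B E D C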